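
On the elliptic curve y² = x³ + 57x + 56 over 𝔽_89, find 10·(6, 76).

(73, 11)

Write Q = (6, 76).
Double-and-add on 10 = (1010)₂. Start with Q = (6, 76) for the leading 1-bit.
double: tangent at (6, 76): λ = (3·6² + 57)/(2·76) ≡ 76/63. 63⁻¹ ≡ 65 (mod 89) since 63·65 = 4095 ≡ 1, so λ ≡ 76·65 ≡ 45.
  x = λ² - 6 - 6 = 2025 - 12 ≡ 55; y = λ·(6 - 55) - 76 ≡ 33. → (55, 33)
double: tangent at (55, 33): λ = (3·55² + 57)/(2·33) ≡ 54/66. 66⁻¹ ≡ 58 (mod 89), so λ ≡ 54·58 ≡ 17.
  x = λ² - 55 - 55 = 289 - 110 ≡ 1; y = λ·(55 - 1) - 33 ≡ 84. → (1, 84)
add Q: (1, 84) + (6, 76). λ = (76 - 84)/(6 - 1) ≡ 81/5 mod 89. 5⁻¹ ≡ 18 (mod 89), so λ ≡ 34.
  x = λ² - 1 - 6 = 1156 - 7 ≡ 81; y = λ·(1 - 81) - 84 ≡ 44. → (81, 44)
double: tangent at (81, 44): λ = (3·81² + 57)/(2·44) ≡ 71/88. 88⁻¹ ≡ 88 (mod 89) since 88·88 = 7744 ≡ 1, so λ ≡ 71·88 ≡ 18.
  x = λ² - 81 - 81 = 324 - 162 ≡ 73; y = λ·(81 - 73) - 44 ≡ 11. → (73, 11)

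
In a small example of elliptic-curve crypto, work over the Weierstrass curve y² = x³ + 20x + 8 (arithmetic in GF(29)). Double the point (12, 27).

tangent at (12, 27): λ = (3·12² + 20)/(2·27) ≡ 17/25. 25⁻¹ ≡ 7 (mod 29), so λ ≡ 17·7 ≡ 3.
  x = λ² - 12 - 12 = 9 - 24 ≡ 14; y = λ·(12 - 14) - 27 ≡ 25. → (14, 25)

(14, 25)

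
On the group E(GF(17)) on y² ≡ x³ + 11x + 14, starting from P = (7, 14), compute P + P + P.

Repeated addition: build up to 3P.
2P: tangent at (7, 14): λ = (3·7² + 11)/(2·14) ≡ 5/11. 11⁻¹ ≡ 14 (mod 17) since 11·14 = 154 ≡ 1, so λ ≡ 5·14 ≡ 2.
  x = λ² - 7 - 7 = 4 - 14 ≡ 7; y = λ·(7 - 7) - 14 ≡ 3. → (7, 3)
3P: (7, 3) + (7, 14): same x and y₁ ≡ -y₂, so the sum is O.

O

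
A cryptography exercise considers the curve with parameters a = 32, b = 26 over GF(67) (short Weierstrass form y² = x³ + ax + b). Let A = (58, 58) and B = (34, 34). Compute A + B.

(43, 24)

(58, 58) + (34, 34). λ = (34 - 58)/(34 - 58) ≡ 43/43 mod 67. 43⁻¹ ≡ 53 (mod 67), so λ ≡ 1.
  x = λ² - 58 - 34 = 1 - 92 ≡ 43; y = λ·(58 - 43) - 58 ≡ 24. → (43, 24)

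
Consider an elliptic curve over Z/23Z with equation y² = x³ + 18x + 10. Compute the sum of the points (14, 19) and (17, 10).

(14, 19) + (17, 10). λ = (10 - 19)/(17 - 14) ≡ 14/3 mod 23. 3⁻¹ ≡ 8 (mod 23), so λ ≡ 20.
  x = λ² - 14 - 17 = 400 - 31 ≡ 1; y = λ·(14 - 1) - 19 ≡ 11. → (1, 11)

(1, 11)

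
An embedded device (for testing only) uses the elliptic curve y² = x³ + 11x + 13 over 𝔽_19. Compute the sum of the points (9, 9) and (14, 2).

(9, 9) + (14, 2). λ = (2 - 9)/(14 - 9) ≡ 12/5 mod 19. 5⁻¹ ≡ 4 (mod 19), so λ ≡ 10.
  x = λ² - 9 - 14 = 100 - 23 ≡ 1; y = λ·(9 - 1) - 9 ≡ 14. → (1, 14)

(1, 14)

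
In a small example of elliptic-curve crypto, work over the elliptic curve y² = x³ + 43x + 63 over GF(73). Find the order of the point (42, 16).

12

2P: tangent at (42, 16): λ = (3·42² + 43)/(2·16) ≡ 6/32. 32⁻¹ ≡ 16 (mod 73), so λ ≡ 6·16 ≡ 23.
  x = λ² - 42 - 42 = 529 - 84 ≡ 7; y = λ·(42 - 7) - 16 ≡ 59. → (7, 59)
3P: (7, 59) + (42, 16). λ = (16 - 59)/(42 - 7) ≡ 30/35 mod 73. 35⁻¹ ≡ 48 (mod 73), so λ ≡ 53.
  x = λ² - 7 - 42 = 2809 - 49 ≡ 59; y = λ·(7 - 59) - 59 ≡ 32. → (59, 32)
4P: (59, 32) + (42, 16). λ = (16 - 32)/(42 - 59) ≡ 57/56 mod 73. 56⁻¹ ≡ 30 (mod 73) since 56·30 = 1680 ≡ 1, so λ ≡ 31.
  x = λ² - 59 - 42 = 961 - 101 ≡ 57; y = λ·(59 - 57) - 32 ≡ 30. → (57, 30)
5P: (57, 30) + (42, 16). λ = (16 - 30)/(42 - 57) ≡ 59/58 mod 73. 58⁻¹ ≡ 34 (mod 73), so λ ≡ 35.
  x = λ² - 57 - 42 = 1225 - 99 ≡ 31; y = λ·(57 - 31) - 30 ≡ 4. → (31, 4)
6P: (31, 4) + (42, 16). λ = (16 - 4)/(42 - 31) ≡ 12/11 mod 73. 11⁻¹ ≡ 20 (mod 73), so λ ≡ 21.
  x = λ² - 31 - 42 = 441 - 73 ≡ 3; y = λ·(31 - 3) - 4 ≡ 0. → (3, 0)
7P: (3, 0) + (42, 16). λ = (16 - 0)/(42 - 3) ≡ 16/39 mod 73. 39⁻¹ ≡ 15 (mod 73), so λ ≡ 21.
  x = λ² - 3 - 42 = 441 - 45 ≡ 31; y = λ·(3 - 31) - 0 ≡ 69. → (31, 69)
8P: (31, 69) + (42, 16). λ = (16 - 69)/(42 - 31) ≡ 20/11 mod 73. 11⁻¹ ≡ 20 (mod 73), so λ ≡ 35.
  x = λ² - 31 - 42 = 1225 - 73 ≡ 57; y = λ·(31 - 57) - 69 ≡ 43. → (57, 43)
9P: (57, 43) + (42, 16). λ = (16 - 43)/(42 - 57) ≡ 46/58 mod 73. 58⁻¹ ≡ 34 (mod 73), so λ ≡ 31.
  x = λ² - 57 - 42 = 961 - 99 ≡ 59; y = λ·(57 - 59) - 43 ≡ 41. → (59, 41)
10P: (59, 41) + (42, 16). λ = (16 - 41)/(42 - 59) ≡ 48/56 mod 73. 56⁻¹ ≡ 30 (mod 73) since 56·30 = 1680 ≡ 1, so λ ≡ 53.
  x = λ² - 59 - 42 = 2809 - 101 ≡ 7; y = λ·(59 - 7) - 41 ≡ 14. → (7, 14)
11P: (7, 14) + (42, 16). λ = (16 - 14)/(42 - 7) ≡ 2/35 mod 73. 35⁻¹ ≡ 48 (mod 73), so λ ≡ 23.
  x = λ² - 7 - 42 = 529 - 49 ≡ 42; y = λ·(7 - 42) - 14 ≡ 57. → (42, 57)
12P: (42, 57) + (42, 16): same x and y₁ ≡ -y₂, so the sum is O.
12P = O, so the order is 12.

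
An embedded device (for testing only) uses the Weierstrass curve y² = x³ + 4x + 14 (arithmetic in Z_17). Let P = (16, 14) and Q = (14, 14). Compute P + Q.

(4, 3)

(16, 14) + (14, 14). λ = (14 - 14)/(14 - 16) ≡ 0/15 mod 17. 15⁻¹ ≡ 8 (mod 17) since 15·8 = 120 ≡ 1, so λ ≡ 0.
  x = λ² - 16 - 14 = 0 - 30 ≡ 4; y = λ·(16 - 4) - 14 ≡ 3. → (4, 3)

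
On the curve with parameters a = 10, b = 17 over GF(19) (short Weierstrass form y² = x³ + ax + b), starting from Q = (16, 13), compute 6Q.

(18, 5)

Double-and-add on 6 = (110)₂. Start with Q = (16, 13) for the leading 1-bit.
double: tangent at (16, 13): λ = (3·16² + 10)/(2·13) ≡ 18/7. 7⁻¹ ≡ 11 (mod 19), so λ ≡ 18·11 ≡ 8.
  x = λ² - 16 - 16 = 64 - 32 ≡ 13; y = λ·(16 - 13) - 13 ≡ 11. → (13, 11)
add Q: (13, 11) + (16, 13). λ = (13 - 11)/(16 - 13) ≡ 2/3 mod 19. 3⁻¹ ≡ 13 (mod 19), so λ ≡ 7.
  x = λ² - 13 - 16 = 49 - 29 ≡ 1; y = λ·(13 - 1) - 11 ≡ 16. → (1, 16)
double: tangent at (1, 16): λ = (3·1² + 10)/(2·16) ≡ 13/13. 13⁻¹ ≡ 3 (mod 19) since 13·3 = 39 ≡ 1, so λ ≡ 13·3 ≡ 1.
  x = λ² - 1 - 1 = 1 - 2 ≡ 18; y = λ·(1 - 18) - 16 ≡ 5. → (18, 5)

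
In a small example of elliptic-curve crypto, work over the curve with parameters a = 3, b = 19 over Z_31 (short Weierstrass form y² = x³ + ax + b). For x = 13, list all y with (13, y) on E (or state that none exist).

none

x³ + 3x + 19 = 2255 ≡ 23 (mod 31).
23 is a non-residue mod 31; no y exists.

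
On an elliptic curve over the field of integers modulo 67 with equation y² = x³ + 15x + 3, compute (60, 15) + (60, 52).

O

The two points share x = 60 and their y-coordinates satisfy 15 + 52 ≡ 0 (mod 67), so they are inverses. Their sum is the point at infinity.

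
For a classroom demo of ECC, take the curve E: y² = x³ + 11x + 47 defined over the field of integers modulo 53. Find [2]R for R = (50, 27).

tangent at (50, 27): λ = (3·50² + 11)/(2·27) ≡ 38/1. 1⁻¹ ≡ 1 (mod 53), so λ ≡ 38·1 ≡ 38.
  x = λ² - 50 - 50 = 1444 - 100 ≡ 19; y = λ·(50 - 19) - 27 ≡ 38. → (19, 38)

(19, 38)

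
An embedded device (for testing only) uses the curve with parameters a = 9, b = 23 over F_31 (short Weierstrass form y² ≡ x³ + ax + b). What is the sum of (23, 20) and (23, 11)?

The two points share x = 23 and their y-coordinates satisfy 20 + 11 ≡ 0 (mod 31), so they are inverses. Their sum is ∞.

O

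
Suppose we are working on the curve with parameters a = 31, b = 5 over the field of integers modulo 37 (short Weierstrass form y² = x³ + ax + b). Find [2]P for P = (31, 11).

(2, 36)

tangent at (31, 11): λ = (3·31² + 31)/(2·11) ≡ 28/22. 22⁻¹ ≡ 32 (mod 37) since 22·32 = 704 ≡ 1, so λ ≡ 28·32 ≡ 8.
  x = λ² - 31 - 31 = 64 - 62 ≡ 2; y = λ·(31 - 2) - 11 ≡ 36. → (2, 36)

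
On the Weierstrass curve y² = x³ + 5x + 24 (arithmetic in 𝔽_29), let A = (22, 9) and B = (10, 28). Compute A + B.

(13, 13)

(22, 9) + (10, 28). λ = (28 - 9)/(10 - 22) ≡ 19/17 mod 29. 17⁻¹ ≡ 12 (mod 29), so λ ≡ 25.
  x = λ² - 22 - 10 = 625 - 32 ≡ 13; y = λ·(22 - 13) - 9 ≡ 13. → (13, 13)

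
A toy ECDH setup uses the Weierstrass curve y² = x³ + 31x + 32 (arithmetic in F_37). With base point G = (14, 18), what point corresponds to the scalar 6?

Double-and-add on 6 = (110)₂. Start with G = (14, 18) for the leading 1-bit.
double: tangent at (14, 18): λ = (3·14² + 31)/(2·18) ≡ 27/36. 36⁻¹ ≡ 36 (mod 37) since 36·36 = 1296 ≡ 1, so λ ≡ 27·36 ≡ 10.
  x = λ² - 14 - 14 = 100 - 28 ≡ 35; y = λ·(14 - 35) - 18 ≡ 31. → (35, 31)
add G: (35, 31) + (14, 18). λ = (18 - 31)/(14 - 35) ≡ 24/16 mod 37. 16⁻¹ ≡ 7 (mod 37) since 16·7 = 112 ≡ 1, so λ ≡ 20.
  x = λ² - 35 - 14 = 400 - 49 ≡ 18; y = λ·(35 - 18) - 31 ≡ 13. → (18, 13)
double: tangent at (18, 13): λ = (3·18² + 31)/(2·13) ≡ 4/26. 26⁻¹ ≡ 10 (mod 37), so λ ≡ 4·10 ≡ 3.
  x = λ² - 18 - 18 = 9 - 36 ≡ 10; y = λ·(18 - 10) - 13 ≡ 11. → (10, 11)

(10, 11)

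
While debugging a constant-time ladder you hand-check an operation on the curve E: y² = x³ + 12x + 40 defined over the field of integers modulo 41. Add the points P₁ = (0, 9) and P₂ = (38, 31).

(34, 8)

(0, 9) + (38, 31). λ = (31 - 9)/(38 - 0) ≡ 22/38 mod 41. 38⁻¹ ≡ 27 (mod 41), so λ ≡ 20.
  x = λ² - 0 - 38 = 400 - 38 ≡ 34; y = λ·(0 - 34) - 9 ≡ 8. → (34, 8)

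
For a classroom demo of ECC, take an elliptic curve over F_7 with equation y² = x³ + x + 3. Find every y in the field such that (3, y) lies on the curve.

x³ + 1x + 3 = 33 ≡ 5 (mod 7).
5 is a non-residue mod 7; no y exists.

none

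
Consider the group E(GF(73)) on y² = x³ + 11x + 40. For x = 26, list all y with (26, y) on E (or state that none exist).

x³ + 11x + 40 = 17902 ≡ 17 (mod 73).
17 is a non-residue mod 73; no y exists.

none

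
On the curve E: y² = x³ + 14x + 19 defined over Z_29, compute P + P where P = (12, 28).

tangent at (12, 28): λ = (3·12² + 14)/(2·28) ≡ 11/27. 27⁻¹ ≡ 14 (mod 29), so λ ≡ 11·14 ≡ 9.
  x = λ² - 12 - 12 = 81 - 24 ≡ 28; y = λ·(12 - 28) - 28 ≡ 2. → (28, 2)

(28, 2)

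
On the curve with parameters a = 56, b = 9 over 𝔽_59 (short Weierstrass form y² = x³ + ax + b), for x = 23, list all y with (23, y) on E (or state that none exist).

22, 37

x³ + 56x + 9 = 13464 ≡ 12 (mod 59).
Square roots of 12 mod 59: 22 and 37 (since 22² = 484 ≡ 12).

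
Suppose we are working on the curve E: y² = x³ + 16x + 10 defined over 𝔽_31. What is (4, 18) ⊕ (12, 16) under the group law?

(4, 18) + (12, 16). λ = (16 - 18)/(12 - 4) ≡ 29/8 mod 31. 8⁻¹ ≡ 4 (mod 31) since 8·4 = 32 ≡ 1, so λ ≡ 23.
  x = λ² - 4 - 12 = 529 - 16 ≡ 17; y = λ·(4 - 17) - 18 ≡ 24. → (17, 24)

(17, 24)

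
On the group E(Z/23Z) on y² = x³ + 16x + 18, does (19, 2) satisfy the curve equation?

no

y² = 2² ≡ 4; x³ + 16x + 18 = 7181 ≡ 5 (mod 23). 4 ≠ 5.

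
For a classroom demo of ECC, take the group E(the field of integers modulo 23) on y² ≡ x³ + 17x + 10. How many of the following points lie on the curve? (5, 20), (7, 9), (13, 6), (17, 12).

(5, 20): 20² ≡ 9, rhs ≡ 13 → off.
(7, 9): 9² ≡ 12, rhs ≡ 12 → on.
(13, 6): 6² ≡ 13, rhs ≡ 13 → on.
(17, 12): 12² ≡ 6, rhs ≡ 14 → off.

2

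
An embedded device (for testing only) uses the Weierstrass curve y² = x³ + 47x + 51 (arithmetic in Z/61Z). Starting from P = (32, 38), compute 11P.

Repeated addition: build up to 11P.
2P: tangent at (32, 38): λ = (3·32² + 47)/(2·38) ≡ 8/15. 15⁻¹ ≡ 57 (mod 61) since 15·57 = 855 ≡ 1, so λ ≡ 8·57 ≡ 29.
  x = λ² - 32 - 32 = 841 - 64 ≡ 45; y = λ·(32 - 45) - 38 ≡ 12. → (45, 12)
3P: (45, 12) + (32, 38). λ = (38 - 12)/(32 - 45) ≡ 26/48 mod 61. 48⁻¹ ≡ 14 (mod 61), so λ ≡ 59.
  x = λ² - 45 - 32 = 3481 - 77 ≡ 49; y = λ·(45 - 49) - 12 ≡ 57. → (49, 57)
4P: (49, 57) + (32, 38). λ = (38 - 57)/(32 - 49) ≡ 42/44 mod 61. 44⁻¹ ≡ 43 (mod 61), so λ ≡ 37.
  x = λ² - 49 - 32 = 1369 - 81 ≡ 7; y = λ·(49 - 7) - 57 ≡ 33. → (7, 33)
5P: (7, 33) + (32, 38). λ = (38 - 33)/(32 - 7) ≡ 5/25 mod 61. 25⁻¹ ≡ 22 (mod 61) since 25·22 = 550 ≡ 1, so λ ≡ 49.
  x = λ² - 7 - 32 = 2401 - 39 ≡ 44; y = λ·(7 - 44) - 33 ≡ 45. → (44, 45)
6P: (44, 45) + (32, 38). λ = (38 - 45)/(32 - 44) ≡ 54/49 mod 61. 49⁻¹ ≡ 5 (mod 61) since 49·5 = 245 ≡ 1, so λ ≡ 26.
  x = λ² - 44 - 32 = 676 - 76 ≡ 51; y = λ·(44 - 51) - 45 ≡ 17. → (51, 17)
7P: (51, 17) + (32, 38). λ = (38 - 17)/(32 - 51) ≡ 21/42 mod 61. 42⁻¹ ≡ 16 (mod 61), so λ ≡ 31.
  x = λ² - 51 - 32 = 961 - 83 ≡ 24; y = λ·(51 - 24) - 17 ≡ 27. → (24, 27)
8P: (24, 27) + (32, 38). λ = (38 - 27)/(32 - 24) ≡ 11/8 mod 61. 8⁻¹ ≡ 23 (mod 61), so λ ≡ 9.
  x = λ² - 24 - 32 = 81 - 56 ≡ 25; y = λ·(24 - 25) - 27 ≡ 25. → (25, 25)
9P: (25, 25) + (32, 38). λ = (38 - 25)/(32 - 25) ≡ 13/7 mod 61. 7⁻¹ ≡ 35 (mod 61) since 7·35 = 245 ≡ 1, so λ ≡ 28.
  x = λ² - 25 - 32 = 784 - 57 ≡ 56; y = λ·(25 - 56) - 25 ≡ 22. → (56, 22)
10P: (56, 22) + (32, 38). λ = (38 - 22)/(32 - 56) ≡ 16/37 mod 61. 37⁻¹ ≡ 33 (mod 61), so λ ≡ 40.
  x = λ² - 56 - 32 = 1600 - 88 ≡ 48; y = λ·(56 - 48) - 22 ≡ 54. → (48, 54)
11P: (48, 54) + (32, 38). λ = (38 - 54)/(32 - 48) ≡ 45/45 mod 61. 45⁻¹ ≡ 19 (mod 61), so λ ≡ 1.
  x = λ² - 48 - 32 = 1 - 80 ≡ 43; y = λ·(48 - 43) - 54 ≡ 12. → (43, 12)

(43, 12)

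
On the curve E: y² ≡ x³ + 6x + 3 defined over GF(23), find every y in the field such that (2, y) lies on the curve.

0

x³ + 6x + 3 = 23 ≡ 0 (mod 23).
Only y = 0 satisfies y² ≡ 0.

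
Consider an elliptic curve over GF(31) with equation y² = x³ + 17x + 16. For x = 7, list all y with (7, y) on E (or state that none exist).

x³ + 17x + 16 = 478 ≡ 13 (mod 31).
13 is a non-residue mod 31; no y exists.

none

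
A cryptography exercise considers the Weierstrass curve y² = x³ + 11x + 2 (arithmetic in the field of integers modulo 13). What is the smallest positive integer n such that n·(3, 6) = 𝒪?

10

2P: tangent at (3, 6): λ = (3·3² + 11)/(2·6) ≡ 12/12. 12⁻¹ ≡ 12 (mod 13) since 12·12 = 144 ≡ 1, so λ ≡ 12·12 ≡ 1.
  x = λ² - 3 - 3 = 1 - 6 ≡ 8; y = λ·(3 - 8) - 6 ≡ 2. → (8, 2)
3P: (8, 2) + (3, 6). λ = (6 - 2)/(3 - 8) ≡ 4/8 mod 13. 8⁻¹ ≡ 5 (mod 13), so λ ≡ 7.
  x = λ² - 8 - 3 = 49 - 11 ≡ 12; y = λ·(8 - 12) - 2 ≡ 9. → (12, 9)
4P: (12, 9) + (3, 6). λ = (6 - 9)/(3 - 12) ≡ 10/4 mod 13. 4⁻¹ ≡ 10 (mod 13), so λ ≡ 9.
  x = λ² - 12 - 3 = 81 - 15 ≡ 1; y = λ·(12 - 1) - 9 ≡ 12. → (1, 12)
5P: (1, 12) + (3, 6). λ = (6 - 12)/(3 - 1) ≡ 7/2 mod 13. 2⁻¹ ≡ 7 (mod 13) since 2·7 = 14 ≡ 1, so λ ≡ 10.
  x = λ² - 1 - 3 = 100 - 4 ≡ 5; y = λ·(1 - 5) - 12 ≡ 0. → (5, 0)
6P: (5, 0) + (3, 6). λ = (6 - 0)/(3 - 5) ≡ 6/11 mod 13. 11⁻¹ ≡ 6 (mod 13), so λ ≡ 10.
  x = λ² - 5 - 3 = 100 - 8 ≡ 1; y = λ·(5 - 1) - 0 ≡ 1. → (1, 1)
7P: (1, 1) + (3, 6). λ = (6 - 1)/(3 - 1) ≡ 5/2 mod 13. 2⁻¹ ≡ 7 (mod 13), so λ ≡ 9.
  x = λ² - 1 - 3 = 81 - 4 ≡ 12; y = λ·(1 - 12) - 1 ≡ 4. → (12, 4)
8P: (12, 4) + (3, 6). λ = (6 - 4)/(3 - 12) ≡ 2/4 mod 13. 4⁻¹ ≡ 10 (mod 13), so λ ≡ 7.
  x = λ² - 12 - 3 = 49 - 15 ≡ 8; y = λ·(12 - 8) - 4 ≡ 11. → (8, 11)
9P: (8, 11) + (3, 6). λ = (6 - 11)/(3 - 8) ≡ 8/8 mod 13. 8⁻¹ ≡ 5 (mod 13), so λ ≡ 1.
  x = λ² - 8 - 3 = 1 - 11 ≡ 3; y = λ·(8 - 3) - 11 ≡ 7. → (3, 7)
10P: (3, 7) + (3, 6): same x and y₁ ≡ -y₂, so the sum is 𝒪.
10P = 𝒪, so the order is 10.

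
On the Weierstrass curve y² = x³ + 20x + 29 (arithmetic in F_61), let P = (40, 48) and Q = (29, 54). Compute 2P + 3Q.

First 2P:
Repeated addition: build up to 2P.
2P: tangent at (40, 48): λ = (3·40² + 20)/(2·48) ≡ 1/35. 35⁻¹ ≡ 7 (mod 61) since 35·7 = 245 ≡ 1, so λ ≡ 1·7 ≡ 7.
  x = λ² - 40 - 40 = 49 - 80 ≡ 30; y = λ·(40 - 30) - 48 ≡ 22. → (30, 22)
2P = (30, 22).
Next 3Q:
Repeated addition: build up to 3Q.
2Q: tangent at (29, 54): λ = (3·29² + 20)/(2·54) ≡ 42/47. 47⁻¹ ≡ 13 (mod 61), so λ ≡ 42·13 ≡ 58.
  x = λ² - 29 - 29 = 3364 - 58 ≡ 12; y = λ·(29 - 12) - 54 ≡ 17. → (12, 17)
3Q: (12, 17) + (29, 54). λ = (54 - 17)/(29 - 12) ≡ 37/17 mod 61. 17⁻¹ ≡ 18 (mod 61) since 17·18 = 306 ≡ 1, so λ ≡ 56.
  x = λ² - 12 - 29 = 3136 - 41 ≡ 45; y = λ·(12 - 45) - 17 ≡ 26. → (45, 26)
3Q = (45, 26).
Finally 2P + 3Q:
(30, 22) + (45, 26). λ = (26 - 22)/(45 - 30) ≡ 4/15 mod 61. 15⁻¹ ≡ 57 (mod 61), so λ ≡ 45.
  x = λ² - 30 - 45 = 2025 - 75 ≡ 59; y = λ·(30 - 59) - 22 ≡ 15. → (59, 15)

(59, 15)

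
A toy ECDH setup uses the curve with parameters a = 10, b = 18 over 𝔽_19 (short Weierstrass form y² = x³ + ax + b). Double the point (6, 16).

tangent at (6, 16): λ = (3·6² + 10)/(2·16) ≡ 4/13. 13⁻¹ ≡ 3 (mod 19) since 13·3 = 39 ≡ 1, so λ ≡ 4·3 ≡ 12.
  x = λ² - 6 - 6 = 144 - 12 ≡ 18; y = λ·(6 - 18) - 16 ≡ 11. → (18, 11)

(18, 11)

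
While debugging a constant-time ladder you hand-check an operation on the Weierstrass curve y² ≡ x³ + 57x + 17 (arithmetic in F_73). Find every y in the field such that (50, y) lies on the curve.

none

x³ + 57x + 17 = 127867 ≡ 44 (mod 73).
44 is a non-residue mod 73; no y exists.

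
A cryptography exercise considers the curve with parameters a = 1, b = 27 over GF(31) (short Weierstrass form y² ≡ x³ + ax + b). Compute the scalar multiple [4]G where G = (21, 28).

(22, 23)

Repeated addition: build up to 4G.
2G: tangent at (21, 28): λ = (3·21² + 1)/(2·28) ≡ 22/25. 25⁻¹ ≡ 5 (mod 31), so λ ≡ 22·5 ≡ 17.
  x = λ² - 21 - 21 = 289 - 42 ≡ 30; y = λ·(21 - 30) - 28 ≡ 5. → (30, 5)
3G: (30, 5) + (21, 28). λ = (28 - 5)/(21 - 30) ≡ 23/22 mod 31. 22⁻¹ ≡ 24 (mod 31), so λ ≡ 25.
  x = λ² - 30 - 21 = 625 - 51 ≡ 16; y = λ·(30 - 16) - 5 ≡ 4. → (16, 4)
4G: (16, 4) + (21, 28). λ = (28 - 4)/(21 - 16) ≡ 24/5 mod 31. 5⁻¹ ≡ 25 (mod 31), so λ ≡ 11.
  x = λ² - 16 - 21 = 121 - 37 ≡ 22; y = λ·(16 - 22) - 4 ≡ 23. → (22, 23)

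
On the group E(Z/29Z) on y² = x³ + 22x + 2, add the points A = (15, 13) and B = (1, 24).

(4, 26)

(15, 13) + (1, 24). λ = (24 - 13)/(1 - 15) ≡ 11/15 mod 29. 15⁻¹ ≡ 2 (mod 29), so λ ≡ 22.
  x = λ² - 15 - 1 = 484 - 16 ≡ 4; y = λ·(15 - 4) - 13 ≡ 26. → (4, 26)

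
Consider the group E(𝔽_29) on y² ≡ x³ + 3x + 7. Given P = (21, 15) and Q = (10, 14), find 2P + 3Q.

(21, 15)

First 2P:
Repeated addition: build up to 2P.
2P: tangent at (21, 15): λ = (3·21² + 3)/(2·15) ≡ 21/1. 1⁻¹ ≡ 1 (mod 29), so λ ≡ 21·1 ≡ 21.
  x = λ² - 21 - 21 = 441 - 42 ≡ 22; y = λ·(21 - 22) - 15 ≡ 22. → (22, 22)
2P = (22, 22).
Next 3Q:
Repeated addition: build up to 3Q.
2Q: tangent at (10, 14): λ = (3·10² + 3)/(2·14) ≡ 13/28. 28⁻¹ ≡ 28 (mod 29), so λ ≡ 13·28 ≡ 16.
  x = λ² - 10 - 10 = 256 - 20 ≡ 4; y = λ·(10 - 4) - 14 ≡ 24. → (4, 24)
3Q: (4, 24) + (10, 14). λ = (14 - 24)/(10 - 4) ≡ 19/6 mod 29. 6⁻¹ ≡ 5 (mod 29) since 6·5 = 30 ≡ 1, so λ ≡ 8.
  x = λ² - 4 - 10 = 64 - 14 ≡ 21; y = λ·(4 - 21) - 24 ≡ 14. → (21, 14)
3Q = (21, 14).
Finally 2P + 3Q:
(22, 22) + (21, 14). λ = (14 - 22)/(21 - 22) ≡ 21/28 mod 29. 28⁻¹ ≡ 28 (mod 29), so λ ≡ 8.
  x = λ² - 22 - 21 = 64 - 43 ≡ 21; y = λ·(22 - 21) - 22 ≡ 15. → (21, 15)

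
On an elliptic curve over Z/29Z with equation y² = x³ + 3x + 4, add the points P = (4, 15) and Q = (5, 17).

(24, 3)

(4, 15) + (5, 17). λ = (17 - 15)/(5 - 4) ≡ 2/1 mod 29. 1⁻¹ ≡ 1 (mod 29) since 1·1 = 1 ≡ 1, so λ ≡ 2.
  x = λ² - 4 - 5 = 4 - 9 ≡ 24; y = λ·(4 - 24) - 15 ≡ 3. → (24, 3)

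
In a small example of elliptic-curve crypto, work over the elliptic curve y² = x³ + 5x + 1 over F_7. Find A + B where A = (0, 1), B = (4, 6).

(0, 1) + (4, 6). λ = (6 - 1)/(4 - 0) ≡ 5/4 mod 7. 4⁻¹ ≡ 2 (mod 7), so λ ≡ 3.
  x = λ² - 0 - 4 = 9 - 4 ≡ 5; y = λ·(0 - 5) - 1 ≡ 5. → (5, 5)

(5, 5)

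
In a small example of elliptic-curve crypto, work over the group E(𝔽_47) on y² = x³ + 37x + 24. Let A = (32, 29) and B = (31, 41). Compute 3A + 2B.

(2, 23)

First 3A:
Repeated addition: build up to 3A.
2A: tangent at (32, 29): λ = (3·32² + 37)/(2·29) ≡ 7/11. 11⁻¹ ≡ 30 (mod 47) since 11·30 = 330 ≡ 1, so λ ≡ 7·30 ≡ 22.
  x = λ² - 32 - 32 = 484 - 64 ≡ 44; y = λ·(32 - 44) - 29 ≡ 36. → (44, 36)
3A: (44, 36) + (32, 29). λ = (29 - 36)/(32 - 44) ≡ 40/35 mod 47. 35⁻¹ ≡ 43 (mod 47) since 35·43 = 1505 ≡ 1, so λ ≡ 28.
  x = λ² - 44 - 32 = 784 - 76 ≡ 3; y = λ·(44 - 3) - 36 ≡ 31. → (3, 31)
3A = (3, 31).
Next 2B:
Repeated addition: build up to 2B.
2B: tangent at (31, 41): λ = (3·31² + 37)/(2·41) ≡ 6/35. 35⁻¹ ≡ 43 (mod 47), so λ ≡ 6·43 ≡ 23.
  x = λ² - 31 - 31 = 529 - 62 ≡ 44; y = λ·(31 - 44) - 41 ≡ 36. → (44, 36)
2B = (44, 36).
Finally 3A + 2B:
(3, 31) + (44, 36). λ = (36 - 31)/(44 - 3) ≡ 5/41 mod 47. 41⁻¹ ≡ 39 (mod 47), so λ ≡ 7.
  x = λ² - 3 - 44 = 49 - 47 ≡ 2; y = λ·(3 - 2) - 31 ≡ 23. → (2, 23)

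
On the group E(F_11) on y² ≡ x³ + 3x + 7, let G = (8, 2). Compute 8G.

(10, 6)

Double-and-add on 8 = (1000)₂. Start with G = (8, 2) for the leading 1-bit.
double: tangent at (8, 2): λ = (3·8² + 3)/(2·2) ≡ 8/4. 4⁻¹ ≡ 3 (mod 11), so λ ≡ 8·3 ≡ 2.
  x = λ² - 8 - 8 = 4 - 16 ≡ 10; y = λ·(8 - 10) - 2 ≡ 5. → (10, 5)
double: tangent at (10, 5): λ = (3·10² + 3)/(2·5) ≡ 6/10. 10⁻¹ ≡ 10 (mod 11), so λ ≡ 6·10 ≡ 5.
  x = λ² - 10 - 10 = 25 - 20 ≡ 5; y = λ·(10 - 5) - 5 ≡ 9. → (5, 9)
double: tangent at (5, 9): λ = (3·5² + 3)/(2·9) ≡ 1/7. 7⁻¹ ≡ 8 (mod 11) since 7·8 = 56 ≡ 1, so λ ≡ 1·8 ≡ 8.
  x = λ² - 5 - 5 = 64 - 10 ≡ 10; y = λ·(5 - 10) - 9 ≡ 6. → (10, 6)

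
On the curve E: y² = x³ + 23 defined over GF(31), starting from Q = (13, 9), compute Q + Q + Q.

Repeated addition: build up to 3Q.
2Q: tangent at (13, 9): λ = (3·13² + 0)/(2·9) ≡ 11/18. 18⁻¹ ≡ 19 (mod 31) since 18·19 = 342 ≡ 1, so λ ≡ 11·19 ≡ 23.
  x = λ² - 13 - 13 = 529 - 26 ≡ 7; y = λ·(13 - 7) - 9 ≡ 5. → (7, 5)
3Q: (7, 5) + (13, 9). λ = (9 - 5)/(13 - 7) ≡ 4/6 mod 31. 6⁻¹ ≡ 26 (mod 31) since 6·26 = 156 ≡ 1, so λ ≡ 11.
  x = λ² - 7 - 13 = 121 - 20 ≡ 8; y = λ·(7 - 8) - 5 ≡ 15. → (8, 15)

(8, 15)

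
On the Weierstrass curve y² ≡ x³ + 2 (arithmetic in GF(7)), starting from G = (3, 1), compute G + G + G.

Repeated addition: build up to 3G.
2G: tangent at (3, 1): λ = (3·3² + 0)/(2·1) ≡ 6/2. 2⁻¹ ≡ 4 (mod 7), so λ ≡ 6·4 ≡ 3.
  x = λ² - 3 - 3 = 9 - 6 ≡ 3; y = λ·(3 - 3) - 1 ≡ 6. → (3, 6)
3G: (3, 6) + (3, 1): same x and y₁ ≡ -y₂, so the sum is ∞.

O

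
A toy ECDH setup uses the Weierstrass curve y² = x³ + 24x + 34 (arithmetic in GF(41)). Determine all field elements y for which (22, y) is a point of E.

none

x³ + 24x + 34 = 11210 ≡ 17 (mod 41).
17 is a non-residue mod 41; no y exists.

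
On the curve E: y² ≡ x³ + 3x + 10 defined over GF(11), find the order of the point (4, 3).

2P: tangent at (4, 3): λ = (3·4² + 3)/(2·3) ≡ 7/6. 6⁻¹ ≡ 2 (mod 11) since 6·2 = 12 ≡ 1, so λ ≡ 7·2 ≡ 3.
  x = λ² - 4 - 4 = 9 - 8 ≡ 1; y = λ·(4 - 1) - 3 ≡ 6. → (1, 6)
3P: (1, 6) + (4, 3). λ = (3 - 6)/(4 - 1) ≡ 8/3 mod 11. 3⁻¹ ≡ 4 (mod 11), so λ ≡ 10.
  x = λ² - 1 - 4 = 100 - 5 ≡ 7; y = λ·(1 - 7) - 6 ≡ 0. → (7, 0)
4P: (7, 0) + (4, 3). λ = (3 - 0)/(4 - 7) ≡ 3/8 mod 11. 8⁻¹ ≡ 7 (mod 11) since 8·7 = 56 ≡ 1, so λ ≡ 10.
  x = λ² - 7 - 4 = 100 - 11 ≡ 1; y = λ·(7 - 1) - 0 ≡ 5. → (1, 5)
5P: (1, 5) + (4, 3). λ = (3 - 5)/(4 - 1) ≡ 9/3 mod 11. 3⁻¹ ≡ 4 (mod 11), so λ ≡ 3.
  x = λ² - 1 - 4 = 9 - 5 ≡ 4; y = λ·(1 - 4) - 5 ≡ 8. → (4, 8)
6P: (4, 8) + (4, 3): same x and y₁ ≡ -y₂, so the sum is the point at infinity.
6P = the point at infinity, so the order is 6.

6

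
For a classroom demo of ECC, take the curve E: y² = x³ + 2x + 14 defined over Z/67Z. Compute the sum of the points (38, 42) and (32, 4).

(52, 48)

(38, 42) + (32, 4). λ = (4 - 42)/(32 - 38) ≡ 29/61 mod 67. 61⁻¹ ≡ 11 (mod 67), so λ ≡ 51.
  x = λ² - 38 - 32 = 2601 - 70 ≡ 52; y = λ·(38 - 52) - 42 ≡ 48. → (52, 48)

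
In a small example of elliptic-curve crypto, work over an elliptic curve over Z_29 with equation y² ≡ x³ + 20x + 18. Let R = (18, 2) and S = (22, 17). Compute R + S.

(18, 2) + (22, 17). λ = (17 - 2)/(22 - 18) ≡ 15/4 mod 29. 4⁻¹ ≡ 22 (mod 29), so λ ≡ 11.
  x = λ² - 18 - 22 = 121 - 40 ≡ 23; y = λ·(18 - 23) - 2 ≡ 1. → (23, 1)

(23, 1)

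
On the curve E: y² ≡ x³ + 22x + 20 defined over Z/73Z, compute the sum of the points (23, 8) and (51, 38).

(23, 8) + (51, 38). λ = (38 - 8)/(51 - 23) ≡ 30/28 mod 73. 28⁻¹ ≡ 60 (mod 73) since 28·60 = 1680 ≡ 1, so λ ≡ 48.
  x = λ² - 23 - 51 = 2304 - 74 ≡ 40; y = λ·(23 - 40) - 8 ≡ 52. → (40, 52)

(40, 52)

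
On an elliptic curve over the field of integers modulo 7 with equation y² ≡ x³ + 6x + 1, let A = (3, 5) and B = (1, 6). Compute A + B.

(5, 3)

(3, 5) + (1, 6). λ = (6 - 5)/(1 - 3) ≡ 1/5 mod 7. 5⁻¹ ≡ 3 (mod 7), so λ ≡ 3.
  x = λ² - 3 - 1 = 9 - 4 ≡ 5; y = λ·(3 - 5) - 5 ≡ 3. → (5, 3)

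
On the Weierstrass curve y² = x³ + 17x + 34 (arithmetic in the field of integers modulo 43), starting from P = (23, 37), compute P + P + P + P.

Repeated addition: build up to 4P.
2P: tangent at (23, 37): λ = (3·23² + 17)/(2·37) ≡ 13/31. 31⁻¹ ≡ 25 (mod 43), so λ ≡ 13·25 ≡ 24.
  x = λ² - 23 - 23 = 576 - 46 ≡ 14; y = λ·(23 - 14) - 37 ≡ 7. → (14, 7)
3P: (14, 7) + (23, 37). λ = (37 - 7)/(23 - 14) ≡ 30/9 mod 43. 9⁻¹ ≡ 24 (mod 43) since 9·24 = 216 ≡ 1, so λ ≡ 32.
  x = λ² - 14 - 23 = 1024 - 37 ≡ 41; y = λ·(14 - 41) - 7 ≡ 32. → (41, 32)
4P: (41, 32) + (23, 37). λ = (37 - 32)/(23 - 41) ≡ 5/25 mod 43. 25⁻¹ ≡ 31 (mod 43) since 25·31 = 775 ≡ 1, so λ ≡ 26.
  x = λ² - 41 - 23 = 676 - 64 ≡ 10; y = λ·(41 - 10) - 32 ≡ 0. → (10, 0)

(10, 0)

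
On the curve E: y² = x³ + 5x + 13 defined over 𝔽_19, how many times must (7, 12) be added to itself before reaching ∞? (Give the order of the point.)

7

2P: tangent at (7, 12): λ = (3·7² + 5)/(2·12) ≡ 0/5. 5⁻¹ ≡ 4 (mod 19), so λ ≡ 0·4 ≡ 0.
  x = λ² - 7 - 7 = 0 - 14 ≡ 5; y = λ·(7 - 5) - 12 ≡ 7. → (5, 7)
3P: (5, 7) + (7, 12). λ = (12 - 7)/(7 - 5) ≡ 5/2 mod 19. 2⁻¹ ≡ 10 (mod 19), so λ ≡ 12.
  x = λ² - 5 - 7 = 144 - 12 ≡ 18; y = λ·(5 - 18) - 7 ≡ 8. → (18, 8)
4P: (18, 8) + (7, 12). λ = (12 - 8)/(7 - 18) ≡ 4/8 mod 19. 8⁻¹ ≡ 12 (mod 19), so λ ≡ 10.
  x = λ² - 18 - 7 = 100 - 25 ≡ 18; y = λ·(18 - 18) - 8 ≡ 11. → (18, 11)
5P: (18, 11) + (7, 12). λ = (12 - 11)/(7 - 18) ≡ 1/8 mod 19. 8⁻¹ ≡ 12 (mod 19) since 8·12 = 96 ≡ 1, so λ ≡ 12.
  x = λ² - 18 - 7 = 144 - 25 ≡ 5; y = λ·(18 - 5) - 11 ≡ 12. → (5, 12)
6P: (5, 12) + (7, 12). λ = (12 - 12)/(7 - 5) ≡ 0/2 mod 19. 2⁻¹ ≡ 10 (mod 19) since 2·10 = 20 ≡ 1, so λ ≡ 0.
  x = λ² - 5 - 7 = 0 - 12 ≡ 7; y = λ·(5 - 7) - 12 ≡ 7. → (7, 7)
7P: (7, 7) + (7, 12): same x and y₁ ≡ -y₂, so the sum is ∞.
7P = ∞, so the order is 7.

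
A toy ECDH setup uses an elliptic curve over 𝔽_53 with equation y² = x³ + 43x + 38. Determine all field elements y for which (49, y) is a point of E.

none

x³ + 43x + 38 = 119794 ≡ 14 (mod 53).
14 is a non-residue mod 53; no y exists.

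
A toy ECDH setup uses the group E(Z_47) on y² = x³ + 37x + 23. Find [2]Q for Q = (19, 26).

tangent at (19, 26): λ = (3·19² + 37)/(2·26) ≡ 39/5. 5⁻¹ ≡ 19 (mod 47) since 5·19 = 95 ≡ 1, so λ ≡ 39·19 ≡ 36.
  x = λ² - 19 - 19 = 1296 - 38 ≡ 36; y = λ·(19 - 36) - 26 ≡ 20. → (36, 20)

(36, 20)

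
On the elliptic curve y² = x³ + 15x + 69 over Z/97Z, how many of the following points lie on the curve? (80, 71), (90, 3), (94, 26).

(80, 71): 71² ≡ 94, rhs ≡ 42 → off.
(90, 3): 3² ≡ 9, rhs ≡ 9 → on.
(94, 26): 26² ≡ 94, rhs ≡ 94 → on.

2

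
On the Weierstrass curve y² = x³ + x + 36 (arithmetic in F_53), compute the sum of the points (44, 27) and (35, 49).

(14, 41)

(44, 27) + (35, 49). λ = (49 - 27)/(35 - 44) ≡ 22/44 mod 53. 44⁻¹ ≡ 47 (mod 53), so λ ≡ 27.
  x = λ² - 44 - 35 = 729 - 79 ≡ 14; y = λ·(44 - 14) - 27 ≡ 41. → (14, 41)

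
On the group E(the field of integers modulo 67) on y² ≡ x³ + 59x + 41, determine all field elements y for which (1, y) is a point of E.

x³ + 59x + 41 = 101 ≡ 34 (mod 67).
34 is a non-residue mod 67; no y exists.

none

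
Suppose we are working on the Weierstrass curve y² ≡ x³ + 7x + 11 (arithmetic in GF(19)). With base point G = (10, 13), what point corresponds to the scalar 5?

Double-and-add on 5 = (101)₂. Start with G = (10, 13) for the leading 1-bit.
double: tangent at (10, 13): λ = (3·10² + 7)/(2·13) ≡ 3/7. 7⁻¹ ≡ 11 (mod 19) since 7·11 = 77 ≡ 1, so λ ≡ 3·11 ≡ 14.
  x = λ² - 10 - 10 = 196 - 20 ≡ 5; y = λ·(10 - 5) - 13 ≡ 0. → (5, 0)
double: (5, 0) + (5, 0): same x and y₁ ≡ -y₂, so the sum is the point at infinity.
add G: the point at infinity + (10, 13) = (10, 13) (identity).

(10, 13)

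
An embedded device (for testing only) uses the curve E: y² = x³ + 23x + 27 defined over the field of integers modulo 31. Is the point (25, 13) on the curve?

y² = 13² ≡ 14; x³ + 23x + 27 = 16227 ≡ 14 (mod 31). 14 = 14.

yes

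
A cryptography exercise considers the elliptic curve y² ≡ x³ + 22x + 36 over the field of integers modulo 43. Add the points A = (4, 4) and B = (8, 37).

(4, 4) + (8, 37). λ = (37 - 4)/(8 - 4) ≡ 33/4 mod 43. 4⁻¹ ≡ 11 (mod 43), so λ ≡ 19.
  x = λ² - 4 - 8 = 361 - 12 ≡ 5; y = λ·(4 - 5) - 4 ≡ 20. → (5, 20)

(5, 20)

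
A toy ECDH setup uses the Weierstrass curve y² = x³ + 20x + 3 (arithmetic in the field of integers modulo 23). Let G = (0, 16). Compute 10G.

(17, 14)

Repeated addition: build up to 10G.
2G: tangent at (0, 16): λ = (3·0² + 20)/(2·16) ≡ 20/9. 9⁻¹ ≡ 18 (mod 23), so λ ≡ 20·18 ≡ 15.
  x = λ² - 0 - 0 = 225 - 0 ≡ 18; y = λ·(0 - 18) - 16 ≡ 13. → (18, 13)
3G: (18, 13) + (0, 16). λ = (16 - 13)/(0 - 18) ≡ 3/5 mod 23. 5⁻¹ ≡ 14 (mod 23), so λ ≡ 19.
  x = λ² - 18 - 0 = 361 - 18 ≡ 21; y = λ·(18 - 21) - 13 ≡ 22. → (21, 22)
4G: (21, 22) + (0, 16). λ = (16 - 22)/(0 - 21) ≡ 17/2 mod 23. 2⁻¹ ≡ 12 (mod 23), so λ ≡ 20.
  x = λ² - 21 - 0 = 400 - 21 ≡ 11; y = λ·(21 - 11) - 22 ≡ 17. → (11, 17)
5G: (11, 17) + (0, 16). λ = (16 - 17)/(0 - 11) ≡ 22/12 mod 23. 12⁻¹ ≡ 2 (mod 23), so λ ≡ 21.
  x = λ² - 11 - 0 = 441 - 11 ≡ 16; y = λ·(11 - 16) - 17 ≡ 16. → (16, 16)
6G: (16, 16) + (0, 16). λ = (16 - 16)/(0 - 16) ≡ 0/7 mod 23. 7⁻¹ ≡ 10 (mod 23), so λ ≡ 0.
  x = λ² - 16 - 0 = 0 - 16 ≡ 7; y = λ·(16 - 7) - 16 ≡ 7. → (7, 7)
7G: (7, 7) + (0, 16). λ = (16 - 7)/(0 - 7) ≡ 9/16 mod 23. 16⁻¹ ≡ 13 (mod 23), so λ ≡ 2.
  x = λ² - 7 - 0 = 4 - 7 ≡ 20; y = λ·(7 - 20) - 7 ≡ 13. → (20, 13)
8G: (20, 13) + (0, 16). λ = (16 - 13)/(0 - 20) ≡ 3/3 mod 23. 3⁻¹ ≡ 8 (mod 23) since 3·8 = 24 ≡ 1, so λ ≡ 1.
  x = λ² - 20 - 0 = 1 - 20 ≡ 4; y = λ·(20 - 4) - 13 ≡ 3. → (4, 3)
9G: (4, 3) + (0, 16). λ = (16 - 3)/(0 - 4) ≡ 13/19 mod 23. 19⁻¹ ≡ 17 (mod 23), so λ ≡ 14.
  x = λ² - 4 - 0 = 196 - 4 ≡ 8; y = λ·(4 - 8) - 3 ≡ 10. → (8, 10)
10G: (8, 10) + (0, 16). λ = (16 - 10)/(0 - 8) ≡ 6/15 mod 23. 15⁻¹ ≡ 20 (mod 23), so λ ≡ 5.
  x = λ² - 8 - 0 = 25 - 8 ≡ 17; y = λ·(8 - 17) - 10 ≡ 14. → (17, 14)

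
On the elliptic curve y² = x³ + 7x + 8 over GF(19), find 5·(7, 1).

Write Q = (7, 1).
Double-and-add on 5 = (101)₂. Start with Q = (7, 1) for the leading 1-bit.
double: tangent at (7, 1): λ = (3·7² + 7)/(2·1) ≡ 2/2. 2⁻¹ ≡ 10 (mod 19), so λ ≡ 2·10 ≡ 1.
  x = λ² - 7 - 7 = 1 - 14 ≡ 6; y = λ·(7 - 6) - 1 ≡ 0. → (6, 0)
double: (6, 0) + (6, 0): same x and y₁ ≡ -y₂, so the sum is 𝒪.
add Q: 𝒪 + (7, 1) = (7, 1) (identity).

(7, 1)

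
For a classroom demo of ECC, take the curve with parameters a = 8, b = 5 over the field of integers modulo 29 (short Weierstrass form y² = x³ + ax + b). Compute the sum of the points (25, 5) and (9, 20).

(8, 28)

(25, 5) + (9, 20). λ = (20 - 5)/(9 - 25) ≡ 15/13 mod 29. 13⁻¹ ≡ 9 (mod 29), so λ ≡ 19.
  x = λ² - 25 - 9 = 361 - 34 ≡ 8; y = λ·(25 - 8) - 5 ≡ 28. → (8, 28)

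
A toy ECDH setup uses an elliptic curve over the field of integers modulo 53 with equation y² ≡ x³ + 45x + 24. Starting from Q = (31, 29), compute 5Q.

(33, 44)

Double-and-add on 5 = (101)₂. Start with Q = (31, 29) for the leading 1-bit.
double: tangent at (31, 29): λ = (3·31² + 45)/(2·29) ≡ 13/5. 5⁻¹ ≡ 32 (mod 53), so λ ≡ 13·32 ≡ 45.
  x = λ² - 31 - 31 = 2025 - 62 ≡ 2; y = λ·(31 - 2) - 29 ≡ 4. → (2, 4)
double: tangent at (2, 4): λ = (3·2² + 45)/(2·4) ≡ 4/8. 8⁻¹ ≡ 20 (mod 53) since 8·20 = 160 ≡ 1, so λ ≡ 4·20 ≡ 27.
  x = λ² - 2 - 2 = 729 - 4 ≡ 36; y = λ·(2 - 36) - 4 ≡ 32. → (36, 32)
add Q: (36, 32) + (31, 29). λ = (29 - 32)/(31 - 36) ≡ 50/48 mod 53. 48⁻¹ ≡ 21 (mod 53) since 48·21 = 1008 ≡ 1, so λ ≡ 43.
  x = λ² - 36 - 31 = 1849 - 67 ≡ 33; y = λ·(36 - 33) - 32 ≡ 44. → (33, 44)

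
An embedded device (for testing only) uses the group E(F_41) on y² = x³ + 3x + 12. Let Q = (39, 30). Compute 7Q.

(24, 3)

Double-and-add on 7 = (111)₂. Start with Q = (39, 30) for the leading 1-bit.
double: tangent at (39, 30): λ = (3·39² + 3)/(2·30) ≡ 15/19. 19⁻¹ ≡ 13 (mod 41), so λ ≡ 15·13 ≡ 31.
  x = λ² - 39 - 39 = 961 - 78 ≡ 22; y = λ·(39 - 22) - 30 ≡ 5. → (22, 5)
add Q: (22, 5) + (39, 30). λ = (30 - 5)/(39 - 22) ≡ 25/17 mod 41. 17⁻¹ ≡ 29 (mod 41) since 17·29 = 493 ≡ 1, so λ ≡ 28.
  x = λ² - 22 - 39 = 784 - 61 ≡ 26; y = λ·(22 - 26) - 5 ≡ 6. → (26, 6)
double: tangent at (26, 6): λ = (3·26² + 3)/(2·6) ≡ 22/12. 12⁻¹ ≡ 24 (mod 41) since 12·24 = 288 ≡ 1, so λ ≡ 22·24 ≡ 36.
  x = λ² - 26 - 26 = 1296 - 52 ≡ 14; y = λ·(26 - 14) - 6 ≡ 16. → (14, 16)
add Q: (14, 16) + (39, 30). λ = (30 - 16)/(39 - 14) ≡ 14/25 mod 41. 25⁻¹ ≡ 23 (mod 41) since 25·23 = 575 ≡ 1, so λ ≡ 35.
  x = λ² - 14 - 39 = 1225 - 53 ≡ 24; y = λ·(14 - 24) - 16 ≡ 3. → (24, 3)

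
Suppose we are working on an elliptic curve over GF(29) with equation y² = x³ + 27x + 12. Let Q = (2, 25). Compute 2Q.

(3, 27)

tangent at (2, 25): λ = (3·2² + 27)/(2·25) ≡ 10/21. 21⁻¹ ≡ 18 (mod 29), so λ ≡ 10·18 ≡ 6.
  x = λ² - 2 - 2 = 36 - 4 ≡ 3; y = λ·(2 - 3) - 25 ≡ 27. → (3, 27)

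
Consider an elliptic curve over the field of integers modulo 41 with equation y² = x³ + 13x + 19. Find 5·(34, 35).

Write G = (34, 35).
Repeated addition: build up to 5G.
2G: tangent at (34, 35): λ = (3·34² + 13)/(2·35) ≡ 37/29. 29⁻¹ ≡ 17 (mod 41), so λ ≡ 37·17 ≡ 14.
  x = λ² - 34 - 34 = 196 - 68 ≡ 5; y = λ·(34 - 5) - 35 ≡ 2. → (5, 2)
3G: (5, 2) + (34, 35). λ = (35 - 2)/(34 - 5) ≡ 33/29 mod 41. 29⁻¹ ≡ 17 (mod 41), so λ ≡ 28.
  x = λ² - 5 - 34 = 784 - 39 ≡ 7; y = λ·(5 - 7) - 2 ≡ 24. → (7, 24)
4G: (7, 24) + (34, 35). λ = (35 - 24)/(34 - 7) ≡ 11/27 mod 41. 27⁻¹ ≡ 38 (mod 41), so λ ≡ 8.
  x = λ² - 7 - 34 = 64 - 41 ≡ 23; y = λ·(7 - 23) - 24 ≡ 12. → (23, 12)
5G: (23, 12) + (34, 35). λ = (35 - 12)/(34 - 23) ≡ 23/11 mod 41. 11⁻¹ ≡ 15 (mod 41), so λ ≡ 17.
  x = λ² - 23 - 34 = 289 - 57 ≡ 27; y = λ·(23 - 27) - 12 ≡ 2. → (27, 2)

(27, 2)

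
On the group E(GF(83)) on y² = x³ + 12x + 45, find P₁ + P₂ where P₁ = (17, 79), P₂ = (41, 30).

(17, 79) + (41, 30). λ = (30 - 79)/(41 - 17) ≡ 34/24 mod 83. 24⁻¹ ≡ 45 (mod 83) since 24·45 = 1080 ≡ 1, so λ ≡ 36.
  x = λ² - 17 - 41 = 1296 - 58 ≡ 76; y = λ·(17 - 76) - 79 ≡ 38. → (76, 38)

(76, 38)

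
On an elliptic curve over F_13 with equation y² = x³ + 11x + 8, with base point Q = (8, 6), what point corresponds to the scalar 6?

(6, 2)

Double-and-add on 6 = (110)₂. Start with Q = (8, 6) for the leading 1-bit.
double: tangent at (8, 6): λ = (3·8² + 11)/(2·6) ≡ 8/12. 12⁻¹ ≡ 12 (mod 13), so λ ≡ 8·12 ≡ 5.
  x = λ² - 8 - 8 = 25 - 16 ≡ 9; y = λ·(8 - 9) - 6 ≡ 2. → (9, 2)
add Q: (9, 2) + (8, 6). λ = (6 - 2)/(8 - 9) ≡ 4/12 mod 13. 12⁻¹ ≡ 12 (mod 13), so λ ≡ 9.
  x = λ² - 9 - 8 = 81 - 17 ≡ 12; y = λ·(9 - 12) - 2 ≡ 10. → (12, 10)
double: tangent at (12, 10): λ = (3·12² + 11)/(2·10) ≡ 1/7. 7⁻¹ ≡ 2 (mod 13) since 7·2 = 14 ≡ 1, so λ ≡ 1·2 ≡ 2.
  x = λ² - 12 - 12 = 4 - 24 ≡ 6; y = λ·(12 - 6) - 10 ≡ 2. → (6, 2)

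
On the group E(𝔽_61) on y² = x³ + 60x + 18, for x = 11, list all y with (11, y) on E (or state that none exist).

22, 39

x³ + 60x + 18 = 2009 ≡ 57 (mod 61).
Square roots of 57 mod 61: 22 and 39 (since 22² = 484 ≡ 57).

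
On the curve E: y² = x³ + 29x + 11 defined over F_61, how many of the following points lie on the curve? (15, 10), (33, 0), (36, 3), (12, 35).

3

(15, 10): 10² ≡ 39, rhs ≡ 39 → on.
(33, 0): 0² ≡ 0, rhs ≡ 0 → on.
(36, 3): 3² ≡ 9, rhs ≡ 9 → on.
(12, 35): 35² ≡ 5, rhs ≡ 13 → off.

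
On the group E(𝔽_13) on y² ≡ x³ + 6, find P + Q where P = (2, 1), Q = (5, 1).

(2, 1) + (5, 1). λ = (1 - 1)/(5 - 2) ≡ 0/3 mod 13. 3⁻¹ ≡ 9 (mod 13), so λ ≡ 0.
  x = λ² - 2 - 5 = 0 - 7 ≡ 6; y = λ·(2 - 6) - 1 ≡ 12. → (6, 12)

(6, 12)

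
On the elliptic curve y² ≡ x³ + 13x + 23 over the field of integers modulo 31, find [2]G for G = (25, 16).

tangent at (25, 16): λ = (3·25² + 13)/(2·16) ≡ 28/1. 1⁻¹ ≡ 1 (mod 31) since 1·1 = 1 ≡ 1, so λ ≡ 28·1 ≡ 28.
  x = λ² - 25 - 25 = 784 - 50 ≡ 21; y = λ·(25 - 21) - 16 ≡ 3. → (21, 3)

(21, 3)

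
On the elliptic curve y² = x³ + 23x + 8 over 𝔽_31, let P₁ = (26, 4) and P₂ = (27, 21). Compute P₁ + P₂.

(26, 4) + (27, 21). λ = (21 - 4)/(27 - 26) ≡ 17/1 mod 31. 1⁻¹ ≡ 1 (mod 31), so λ ≡ 17.
  x = λ² - 26 - 27 = 289 - 53 ≡ 19; y = λ·(26 - 19) - 4 ≡ 22. → (19, 22)

(19, 22)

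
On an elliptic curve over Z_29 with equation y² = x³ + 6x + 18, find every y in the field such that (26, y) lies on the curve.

none

x³ + 6x + 18 = 17750 ≡ 2 (mod 29).
2 is a non-residue mod 29; no y exists.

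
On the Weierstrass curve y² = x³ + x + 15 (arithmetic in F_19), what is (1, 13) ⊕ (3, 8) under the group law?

(1, 13) + (3, 8). λ = (8 - 13)/(3 - 1) ≡ 14/2 mod 19. 2⁻¹ ≡ 10 (mod 19), so λ ≡ 7.
  x = λ² - 1 - 3 = 49 - 4 ≡ 7; y = λ·(1 - 7) - 13 ≡ 2. → (7, 2)

(7, 2)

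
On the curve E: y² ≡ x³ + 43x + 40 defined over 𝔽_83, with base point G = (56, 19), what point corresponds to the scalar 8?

(6, 4)

Double-and-add on 8 = (1000)₂. Start with G = (56, 19) for the leading 1-bit.
double: tangent at (56, 19): λ = (3·56² + 43)/(2·19) ≡ 72/38. 38⁻¹ ≡ 59 (mod 83) since 38·59 = 2242 ≡ 1, so λ ≡ 72·59 ≡ 15.
  x = λ² - 56 - 56 = 225 - 112 ≡ 30; y = λ·(56 - 30) - 19 ≡ 39. → (30, 39)
double: tangent at (30, 39): λ = (3·30² + 43)/(2·39) ≡ 4/78. 78⁻¹ ≡ 33 (mod 83), so λ ≡ 4·33 ≡ 49.
  x = λ² - 30 - 30 = 2401 - 60 ≡ 17; y = λ·(30 - 17) - 39 ≡ 17. → (17, 17)
double: tangent at (17, 17): λ = (3·17² + 43)/(2·17) ≡ 80/34. 34⁻¹ ≡ 22 (mod 83), so λ ≡ 80·22 ≡ 17.
  x = λ² - 17 - 17 = 289 - 34 ≡ 6; y = λ·(17 - 6) - 17 ≡ 4. → (6, 4)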